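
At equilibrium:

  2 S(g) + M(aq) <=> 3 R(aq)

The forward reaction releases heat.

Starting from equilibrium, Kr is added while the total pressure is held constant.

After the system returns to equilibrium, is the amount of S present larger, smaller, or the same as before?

increases

Adding inert gas at constant total pressure expands the volume and lowers every reacting partial pressure. With Δn_gas = 0 − 2 = -2, Q moves away from K toward the side with fewer gas moles, so the system shifts toward the side with more gas moles — to the left.
The net shift is to the left. S is a reactant, so its amount increases.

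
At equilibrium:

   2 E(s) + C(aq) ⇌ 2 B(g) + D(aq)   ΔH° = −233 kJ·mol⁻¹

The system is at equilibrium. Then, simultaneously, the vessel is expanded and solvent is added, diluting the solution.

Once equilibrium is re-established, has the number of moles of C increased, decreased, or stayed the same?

decreases

Gas moles: reactants 0, products 2 (Δn_gas = +2). Expansion shifts the system toward the side with more moles of gas — to the right.
Dilution scales every aqueous concentration by the same factor. Δn_aq = 1 − 1 = 0, so Q is unchanged — no shift.
The net shift is to the right. C is a reactant, so its amount decreases.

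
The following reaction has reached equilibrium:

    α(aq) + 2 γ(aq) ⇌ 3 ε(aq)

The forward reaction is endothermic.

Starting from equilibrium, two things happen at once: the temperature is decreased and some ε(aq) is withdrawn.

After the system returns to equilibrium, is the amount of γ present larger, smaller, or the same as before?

The forward reaction is endothermic. Lowering T favours the exothermic direction — shift to the left.
Removing ε (aq), a product, drives the reaction to the right.
The two effects oppose each other, so the net shift — and hence the change in γ — cannot be determined from the given information.

cannot be determined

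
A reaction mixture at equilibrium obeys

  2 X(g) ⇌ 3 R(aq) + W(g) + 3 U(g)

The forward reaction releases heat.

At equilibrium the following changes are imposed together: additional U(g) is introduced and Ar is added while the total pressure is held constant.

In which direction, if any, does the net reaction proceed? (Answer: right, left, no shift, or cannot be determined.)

Adding U (g), a product, drives the reaction to the left.
Adding inert gas at constant total pressure expands the volume and lowers every reacting partial pressure. With Δn_gas = 4 − 2 = +2, Q moves away from K toward the side with fewer gas moles, so the system shifts toward the side with more gas moles — to the right.
The individual effects push in opposite directions; without quantitative information the net direction cannot be determined.

cannot be determined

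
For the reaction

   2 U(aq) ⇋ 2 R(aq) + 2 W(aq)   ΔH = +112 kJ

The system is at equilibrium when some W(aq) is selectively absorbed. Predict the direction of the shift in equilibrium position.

Removing W (aq), a product, drives the reaction to the right.

right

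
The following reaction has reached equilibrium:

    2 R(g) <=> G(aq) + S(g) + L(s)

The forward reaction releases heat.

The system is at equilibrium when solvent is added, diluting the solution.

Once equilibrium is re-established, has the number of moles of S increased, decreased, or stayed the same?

increases

Dilution lowers every aqueous concentration by the same factor. Δn_aq = 1 − 0 = +1, so the system shifts toward the side with more dissolved moles — to the right.
The net shift is to the right. S is a product, so its amount increases.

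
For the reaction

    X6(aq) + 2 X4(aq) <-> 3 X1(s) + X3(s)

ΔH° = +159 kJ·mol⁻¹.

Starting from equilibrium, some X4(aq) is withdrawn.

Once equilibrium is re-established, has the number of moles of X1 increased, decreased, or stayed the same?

decreases

Removing X4 (aq), a reactant, drives the reaction to the left.
The net shift is to the left. X1 is a product, so its amount decreases.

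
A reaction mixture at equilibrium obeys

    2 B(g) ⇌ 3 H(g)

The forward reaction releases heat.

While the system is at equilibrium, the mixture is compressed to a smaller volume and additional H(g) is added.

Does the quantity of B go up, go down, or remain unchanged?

Gas moles: reactants 2, products 3 (Δn_gas = +1). Compression shifts the system toward the side with fewer moles of gas — to the left.
Adding H (g), a product, drives the reaction to the left.
The net shift is to the left. B is a reactant, so its amount increases.

increases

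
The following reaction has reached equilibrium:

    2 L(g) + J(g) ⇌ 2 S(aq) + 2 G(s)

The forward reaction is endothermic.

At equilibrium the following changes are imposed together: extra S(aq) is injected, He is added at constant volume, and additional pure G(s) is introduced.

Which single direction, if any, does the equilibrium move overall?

Adding S (aq), a product, drives the reaction to the left.
At constant volume, adding an inert gas leaves every reacting species' partial pressure unchanged, so Q is unchanged — no shift from this change.
G is a pure solid; its activity is 1 regardless of amount, so Q is unaffected — no shift from this change.
Only the nonzero effect(s) matter; the net shift is to the left.

left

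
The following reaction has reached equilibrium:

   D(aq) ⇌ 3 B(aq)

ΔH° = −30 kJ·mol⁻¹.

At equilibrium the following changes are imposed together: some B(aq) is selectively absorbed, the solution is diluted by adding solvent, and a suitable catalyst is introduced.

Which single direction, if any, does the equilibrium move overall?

right

Removing B (aq), a product, drives the reaction to the right.
Dilution lowers every aqueous concentration by the same factor. Δn_aq = 3 − 1 = +2, so the system shifts toward the side with more dissolved moles — to the right.
A catalyst speeds both forward and reverse rates equally; it changes neither Q nor K — no shift from this change.
Only the nonzero effect(s) matter; the net shift is to the right.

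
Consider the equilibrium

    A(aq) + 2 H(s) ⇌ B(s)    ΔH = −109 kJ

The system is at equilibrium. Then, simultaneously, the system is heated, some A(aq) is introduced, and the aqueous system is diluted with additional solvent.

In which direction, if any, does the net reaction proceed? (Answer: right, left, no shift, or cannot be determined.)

The forward reaction is exothermic. Raising T favours the endothermic direction — shift to the left.
Adding A (aq), a reactant, drives the reaction to the right.
Dilution lowers every aqueous concentration by the same factor. Δn_aq = 0 − 1 = -1, so the system shifts toward the side with more dissolved moles — to the left.
The individual effects push in opposite directions; without quantitative information the net direction cannot be determined.

cannot be determined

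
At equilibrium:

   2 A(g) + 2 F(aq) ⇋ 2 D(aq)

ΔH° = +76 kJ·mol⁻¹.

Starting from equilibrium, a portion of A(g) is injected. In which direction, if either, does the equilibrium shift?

right

Adding A (g), a reactant, drives the reaction to the right.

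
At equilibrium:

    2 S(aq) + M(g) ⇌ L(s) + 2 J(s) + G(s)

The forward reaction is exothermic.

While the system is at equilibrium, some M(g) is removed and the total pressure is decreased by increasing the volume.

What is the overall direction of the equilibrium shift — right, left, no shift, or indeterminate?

left

Removing M (g), a reactant, drives the reaction to the left.
Gas moles: reactants 1, products 0 (Δn_gas = -1). Expansion shifts the system toward the side with more moles of gas — to the left.
All effects act in the same direction — net shift to the left.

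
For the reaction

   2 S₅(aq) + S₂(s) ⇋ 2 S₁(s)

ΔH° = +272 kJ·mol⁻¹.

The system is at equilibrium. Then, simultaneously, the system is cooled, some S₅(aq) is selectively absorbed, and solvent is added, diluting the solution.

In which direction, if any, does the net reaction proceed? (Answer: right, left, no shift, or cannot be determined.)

The forward reaction is endothermic. Lowering T favours the exothermic direction — shift to the left.
Removing S₅ (aq), a reactant, drives the reaction to the left.
Dilution lowers every aqueous concentration by the same factor. Δn_aq = 0 − 2 = -2, so the system shifts toward the side with more dissolved moles — to the left.
All effects act in the same direction — net shift to the left.

left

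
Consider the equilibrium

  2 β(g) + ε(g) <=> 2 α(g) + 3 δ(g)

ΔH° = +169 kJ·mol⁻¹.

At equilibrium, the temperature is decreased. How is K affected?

K depends on temperature via the van 't Hoff relation. The forward reaction is endothermic, so lowering T decreases K.

decreases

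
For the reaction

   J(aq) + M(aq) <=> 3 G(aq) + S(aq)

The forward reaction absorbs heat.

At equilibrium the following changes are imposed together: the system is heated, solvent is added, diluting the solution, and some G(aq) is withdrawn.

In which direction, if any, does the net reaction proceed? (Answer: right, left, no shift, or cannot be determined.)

right

The forward reaction is endothermic. Raising T favours the endothermic direction — shift to the right.
Dilution lowers every aqueous concentration by the same factor. Δn_aq = 4 − 2 = +2, so the system shifts toward the side with more dissolved moles — to the right.
Removing G (aq), a product, drives the reaction to the right.
All effects act in the same direction — net shift to the right.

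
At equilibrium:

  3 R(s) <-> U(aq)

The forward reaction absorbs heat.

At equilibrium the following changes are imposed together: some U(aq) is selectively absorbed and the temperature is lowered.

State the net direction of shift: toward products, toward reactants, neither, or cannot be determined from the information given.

cannot be determined

Removing U (aq), a product, drives the reaction to the right.
The forward reaction is endothermic. Lowering T favours the exothermic direction — shift to the left.
The individual effects push in opposite directions; without quantitative information the net direction cannot be determined.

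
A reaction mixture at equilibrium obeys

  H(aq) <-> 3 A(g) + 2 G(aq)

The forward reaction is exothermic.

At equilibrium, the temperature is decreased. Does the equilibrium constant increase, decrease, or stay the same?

K depends on temperature via the van 't Hoff relation. The forward reaction is exothermic, so lowering T increases K.

increases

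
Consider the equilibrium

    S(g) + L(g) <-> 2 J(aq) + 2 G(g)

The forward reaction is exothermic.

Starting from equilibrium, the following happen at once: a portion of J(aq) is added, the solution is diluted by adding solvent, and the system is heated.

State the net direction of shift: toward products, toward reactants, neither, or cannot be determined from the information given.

cannot be determined

Adding J (aq), a product, drives the reaction to the left.
Dilution lowers every aqueous concentration by the same factor. Δn_aq = 2 − 0 = +2, so the system shifts toward the side with more dissolved moles — to the right.
The forward reaction is exothermic. Raising T favours the endothermic direction — shift to the left.
The individual effects push in opposite directions; without quantitative information the net direction cannot be determined.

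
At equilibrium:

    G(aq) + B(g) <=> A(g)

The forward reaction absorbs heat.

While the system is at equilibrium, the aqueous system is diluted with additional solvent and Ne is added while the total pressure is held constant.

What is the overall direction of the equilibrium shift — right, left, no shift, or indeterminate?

Dilution lowers every aqueous concentration by the same factor. Δn_aq = 0 − 1 = -1, so the system shifts toward the side with more dissolved moles — to the left.
Adding inert gas at constant total pressure expands the volume, scaling every reacting partial pressure by the same factor. Δn_gas = 1 − 1 = 0, so Q is unchanged — no shift.
Only the nonzero effect(s) matter; the net shift is to the left.

left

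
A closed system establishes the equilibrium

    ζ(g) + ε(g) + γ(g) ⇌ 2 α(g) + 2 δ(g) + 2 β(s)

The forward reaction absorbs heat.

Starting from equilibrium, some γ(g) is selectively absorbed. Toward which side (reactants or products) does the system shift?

Removing γ (g), a reactant, drives the reaction to the left.

left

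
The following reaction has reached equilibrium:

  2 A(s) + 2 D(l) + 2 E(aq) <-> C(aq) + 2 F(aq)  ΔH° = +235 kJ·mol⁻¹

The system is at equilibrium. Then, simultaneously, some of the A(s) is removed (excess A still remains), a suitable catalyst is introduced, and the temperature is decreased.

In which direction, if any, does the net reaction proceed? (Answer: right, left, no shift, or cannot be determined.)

A is a pure solid; its activity is 1 regardless of amount, so Q is unaffected — no shift from this change.
A catalyst speeds both forward and reverse rates equally; it changes neither Q nor K — no shift from this change.
The forward reaction is endothermic. Lowering T favours the exothermic direction — shift to the left.
Only the nonzero effect(s) matter; the net shift is to the left.

left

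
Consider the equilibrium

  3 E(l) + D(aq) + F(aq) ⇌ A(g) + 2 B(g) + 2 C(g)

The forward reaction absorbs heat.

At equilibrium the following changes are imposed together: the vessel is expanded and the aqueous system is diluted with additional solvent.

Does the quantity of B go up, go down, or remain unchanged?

cannot be determined

Gas moles: reactants 0, products 5 (Δn_gas = +5). Expansion shifts the system toward the side with more moles of gas — to the right.
Dilution lowers every aqueous concentration by the same factor. Δn_aq = 0 − 2 = -2, so the system shifts toward the side with more dissolved moles — to the left.
The two effects oppose each other, so the net shift — and hence the change in B — cannot be determined from the given information.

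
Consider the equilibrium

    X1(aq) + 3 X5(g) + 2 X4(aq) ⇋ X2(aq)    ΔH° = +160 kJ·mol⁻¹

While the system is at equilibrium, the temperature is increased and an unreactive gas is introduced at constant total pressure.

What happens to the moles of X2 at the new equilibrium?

cannot be determined

The forward reaction is endothermic. Raising T favours the endothermic direction — shift to the right.
Adding inert gas at constant total pressure expands the volume and lowers every reacting partial pressure. With Δn_gas = 0 − 3 = -3, Q moves away from K toward the side with fewer gas moles, so the system shifts toward the side with more gas moles — to the left.
The two effects oppose each other, so the net shift — and hence the change in X2 — cannot be determined from the given information.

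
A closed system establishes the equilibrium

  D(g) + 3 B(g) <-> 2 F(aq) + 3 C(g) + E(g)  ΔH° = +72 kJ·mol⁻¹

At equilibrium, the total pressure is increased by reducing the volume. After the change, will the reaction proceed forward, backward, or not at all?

Gas moles: reactants 4, products 4. Δn_gas = 0, so a volume change leaves Q equal to K — no shift from this change.

no shift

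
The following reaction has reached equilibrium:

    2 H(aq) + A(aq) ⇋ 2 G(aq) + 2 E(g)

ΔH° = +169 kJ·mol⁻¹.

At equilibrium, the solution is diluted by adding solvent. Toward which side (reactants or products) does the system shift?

left

Dilution lowers every aqueous concentration by the same factor. Δn_aq = 2 − 3 = -1, so the system shifts toward the side with more dissolved moles — to the left.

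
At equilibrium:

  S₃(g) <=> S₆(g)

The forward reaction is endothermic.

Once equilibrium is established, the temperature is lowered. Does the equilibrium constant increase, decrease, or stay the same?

decreases

K depends on temperature via the van 't Hoff relation. The forward reaction is endothermic, so lowering T decreases K.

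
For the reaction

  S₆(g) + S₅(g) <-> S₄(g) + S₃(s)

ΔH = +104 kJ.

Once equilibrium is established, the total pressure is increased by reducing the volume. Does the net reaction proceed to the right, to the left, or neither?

Gas moles: reactants 2, products 1 (Δn_gas = -1). Compression shifts the system toward the side with fewer moles of gas — to the right.

right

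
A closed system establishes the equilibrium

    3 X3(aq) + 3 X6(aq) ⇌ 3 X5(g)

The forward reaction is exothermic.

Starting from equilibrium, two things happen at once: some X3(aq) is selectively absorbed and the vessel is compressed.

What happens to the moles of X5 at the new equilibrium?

Removing X3 (aq), a reactant, drives the reaction to the left.
Gas moles: reactants 0, products 3 (Δn_gas = +3). Compression shifts the system toward the side with fewer moles of gas — to the left.
The net shift is to the left. X5 is a product, so its amount decreases.

decreases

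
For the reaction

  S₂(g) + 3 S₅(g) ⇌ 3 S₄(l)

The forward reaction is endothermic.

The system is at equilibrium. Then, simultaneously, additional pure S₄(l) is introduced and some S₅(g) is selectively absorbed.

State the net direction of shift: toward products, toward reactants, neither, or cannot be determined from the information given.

S₄ is a pure liquid; its activity is 1 regardless of amount, so Q is unaffected — no shift from this change.
Removing S₅ (g), a reactant, drives the reaction to the left.
Only the nonzero effect(s) matter; the net shift is to the left.

left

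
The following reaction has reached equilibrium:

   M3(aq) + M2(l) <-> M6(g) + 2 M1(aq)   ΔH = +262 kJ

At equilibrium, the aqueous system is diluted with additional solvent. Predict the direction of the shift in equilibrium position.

Dilution lowers every aqueous concentration by the same factor. Δn_aq = 2 − 1 = +1, so the system shifts toward the side with more dissolved moles — to the right.

right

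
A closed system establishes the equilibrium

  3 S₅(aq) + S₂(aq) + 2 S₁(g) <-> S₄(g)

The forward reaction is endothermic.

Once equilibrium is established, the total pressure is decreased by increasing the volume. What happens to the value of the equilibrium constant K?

The equilibrium constant depends only on temperature. This perturbation may move the position of equilibrium, but since T is unchanged, K itself is unchanged.

unchanged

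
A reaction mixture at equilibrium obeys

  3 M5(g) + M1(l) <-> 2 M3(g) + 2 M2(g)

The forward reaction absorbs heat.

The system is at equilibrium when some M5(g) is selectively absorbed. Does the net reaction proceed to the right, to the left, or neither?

Removing M5 (g), a reactant, drives the reaction to the left.

left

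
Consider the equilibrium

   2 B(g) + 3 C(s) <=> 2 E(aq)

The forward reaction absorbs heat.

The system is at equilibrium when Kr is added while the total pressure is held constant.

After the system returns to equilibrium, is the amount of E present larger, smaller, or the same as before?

Adding inert gas at constant total pressure expands the volume and lowers every reacting partial pressure. With Δn_gas = 0 − 2 = -2, Q moves away from K toward the side with fewer gas moles, so the system shifts toward the side with more gas moles — to the left.
The net shift is to the left. E is a product, so its amount decreases.

decreases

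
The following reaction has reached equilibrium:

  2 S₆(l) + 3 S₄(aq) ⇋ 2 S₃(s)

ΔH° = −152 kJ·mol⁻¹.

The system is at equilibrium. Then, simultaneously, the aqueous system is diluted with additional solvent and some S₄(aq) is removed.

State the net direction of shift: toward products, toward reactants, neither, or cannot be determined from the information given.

left

Dilution lowers every aqueous concentration by the same factor. Δn_aq = 0 − 3 = -3, so the system shifts toward the side with more dissolved moles — to the left.
Removing S₄ (aq), a reactant, drives the reaction to the left.
All effects act in the same direction — net shift to the left.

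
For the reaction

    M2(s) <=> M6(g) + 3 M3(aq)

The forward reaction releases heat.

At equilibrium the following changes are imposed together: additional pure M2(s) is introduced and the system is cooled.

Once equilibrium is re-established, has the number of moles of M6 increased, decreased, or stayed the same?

M2 is a pure solid; its activity is 1 regardless of amount, so Q is unaffected — no shift from this change.
The forward reaction is exothermic. Lowering T favours the exothermic direction — shift to the right.
The net shift is to the right. M6 is a product, so its amount increases.

increases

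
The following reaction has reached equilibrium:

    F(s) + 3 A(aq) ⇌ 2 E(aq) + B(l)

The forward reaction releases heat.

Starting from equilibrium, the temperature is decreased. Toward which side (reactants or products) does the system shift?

right

The forward reaction is exothermic. Lowering T favours the exothermic direction — shift to the right.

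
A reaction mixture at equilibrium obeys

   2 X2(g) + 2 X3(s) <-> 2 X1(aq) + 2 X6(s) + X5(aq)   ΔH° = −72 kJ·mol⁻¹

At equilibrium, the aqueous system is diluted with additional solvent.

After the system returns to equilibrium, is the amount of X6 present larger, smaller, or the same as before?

increases

Dilution lowers every aqueous concentration by the same factor. Δn_aq = 3 − 0 = +3, so the system shifts toward the side with more dissolved moles — to the right.
The net shift is to the right. X6 is a product, so its amount increases.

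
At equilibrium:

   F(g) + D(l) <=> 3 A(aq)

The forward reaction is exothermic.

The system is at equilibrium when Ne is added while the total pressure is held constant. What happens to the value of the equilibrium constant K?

unchanged

The equilibrium constant depends only on temperature. This perturbation may move the position of equilibrium, but since T is unchanged, K itself is unchanged.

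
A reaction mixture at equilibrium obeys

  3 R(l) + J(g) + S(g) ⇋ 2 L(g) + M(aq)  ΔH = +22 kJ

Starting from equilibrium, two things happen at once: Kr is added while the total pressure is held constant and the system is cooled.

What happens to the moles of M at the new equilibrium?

Adding inert gas at constant total pressure expands the volume, scaling every reacting partial pressure by the same factor. Δn_gas = 2 − 2 = 0, so Q is unchanged — no shift.
The forward reaction is endothermic. Lowering T favours the exothermic direction — shift to the left.
The net shift is to the left. M is a product, so its amount decreases.

decreases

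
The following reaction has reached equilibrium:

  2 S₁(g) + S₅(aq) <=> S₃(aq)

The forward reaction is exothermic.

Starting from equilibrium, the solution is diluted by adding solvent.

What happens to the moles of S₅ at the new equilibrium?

unchanged

Dilution scales every aqueous concentration by the same factor. Δn_aq = 1 − 1 = 0, so Q is unchanged — no shift.
No net shift occurs, so the amount of S₅ is unchanged.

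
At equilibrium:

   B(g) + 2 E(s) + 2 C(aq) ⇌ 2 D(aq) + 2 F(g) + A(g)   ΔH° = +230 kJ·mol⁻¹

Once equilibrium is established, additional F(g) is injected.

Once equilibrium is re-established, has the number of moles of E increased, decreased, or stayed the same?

increases

Adding F (g), a product, drives the reaction to the left.
The net shift is to the left. E is a reactant, so its amount increases.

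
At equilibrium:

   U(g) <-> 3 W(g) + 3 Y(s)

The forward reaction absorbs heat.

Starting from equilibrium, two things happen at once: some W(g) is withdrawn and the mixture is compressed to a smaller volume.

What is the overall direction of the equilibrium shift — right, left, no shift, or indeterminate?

cannot be determined

Removing W (g), a product, drives the reaction to the right.
Gas moles: reactants 1, products 3 (Δn_gas = +2). Compression shifts the system toward the side with fewer moles of gas — to the left.
The individual effects push in opposite directions; without quantitative information the net direction cannot be determined.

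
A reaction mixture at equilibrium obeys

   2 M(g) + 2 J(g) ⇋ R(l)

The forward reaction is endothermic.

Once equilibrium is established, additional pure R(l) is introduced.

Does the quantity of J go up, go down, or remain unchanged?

unchanged

R is a pure liquid; its activity is 1 regardless of amount, so Q is unaffected — no shift from this change.
No net shift occurs, so the amount of J is unchanged.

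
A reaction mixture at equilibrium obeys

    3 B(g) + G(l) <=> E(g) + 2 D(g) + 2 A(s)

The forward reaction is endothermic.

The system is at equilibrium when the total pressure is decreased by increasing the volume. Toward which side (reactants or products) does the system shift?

Gas moles: reactants 3, products 3. Δn_gas = 0, so a volume change leaves Q equal to K — no shift from this change.

no shift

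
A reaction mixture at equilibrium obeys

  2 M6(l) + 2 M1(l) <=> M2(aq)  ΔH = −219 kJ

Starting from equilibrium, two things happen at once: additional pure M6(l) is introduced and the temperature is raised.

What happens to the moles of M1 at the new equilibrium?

increases

M6 is a pure liquid; its activity is 1 regardless of amount, so Q is unaffected — no shift from this change.
The forward reaction is exothermic. Raising T favours the endothermic direction — shift to the left.
The net shift is to the left. M1 is a reactant, so its amount increases.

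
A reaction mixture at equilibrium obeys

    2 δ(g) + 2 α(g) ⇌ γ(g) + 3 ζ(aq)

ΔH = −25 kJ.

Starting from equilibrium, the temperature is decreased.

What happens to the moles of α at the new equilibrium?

The forward reaction is exothermic. Lowering T favours the exothermic direction — shift to the right.
The net shift is to the right. α is a reactant, so its amount decreases.

decreases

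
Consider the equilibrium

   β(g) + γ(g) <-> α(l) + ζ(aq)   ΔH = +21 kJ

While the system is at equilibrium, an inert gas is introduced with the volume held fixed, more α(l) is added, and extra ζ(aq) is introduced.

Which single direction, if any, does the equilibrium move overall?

At constant volume, adding an inert gas leaves every reacting species' partial pressure unchanged, so Q is unchanged — no shift from this change.
α is a pure liquid; its activity is 1 regardless of amount, so Q is unaffected — no shift from this change.
Adding ζ (aq), a product, drives the reaction to the left.
Only the nonzero effect(s) matter; the net shift is to the left.

left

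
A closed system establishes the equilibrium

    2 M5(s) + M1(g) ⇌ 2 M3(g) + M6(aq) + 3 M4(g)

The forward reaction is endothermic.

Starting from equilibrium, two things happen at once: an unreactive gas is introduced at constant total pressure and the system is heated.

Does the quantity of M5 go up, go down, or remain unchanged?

decreases

Adding inert gas at constant total pressure expands the volume and lowers every reacting partial pressure. With Δn_gas = 5 − 1 = +4, Q moves away from K toward the side with fewer gas moles, so the system shifts toward the side with more gas moles — to the right.
The forward reaction is endothermic. Raising T favours the endothermic direction — shift to the right.
The net shift is to the right. M5 is a reactant, so its amount decreases.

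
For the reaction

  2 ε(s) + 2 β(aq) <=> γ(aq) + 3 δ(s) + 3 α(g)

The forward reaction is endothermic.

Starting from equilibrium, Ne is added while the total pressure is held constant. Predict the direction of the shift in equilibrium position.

right

Adding inert gas at constant total pressure expands the volume and lowers every reacting partial pressure. With Δn_gas = 3 − 0 = +3, Q moves away from K toward the side with fewer gas moles, so the system shifts toward the side with more gas moles — to the right.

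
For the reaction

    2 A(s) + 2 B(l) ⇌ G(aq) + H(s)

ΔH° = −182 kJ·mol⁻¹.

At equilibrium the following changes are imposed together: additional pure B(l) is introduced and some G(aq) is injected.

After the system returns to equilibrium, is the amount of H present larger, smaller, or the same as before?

decreases

B is a pure liquid; its activity is 1 regardless of amount, so Q is unaffected — no shift from this change.
Adding G (aq), a product, drives the reaction to the left.
The net shift is to the left. H is a product, so its amount decreases.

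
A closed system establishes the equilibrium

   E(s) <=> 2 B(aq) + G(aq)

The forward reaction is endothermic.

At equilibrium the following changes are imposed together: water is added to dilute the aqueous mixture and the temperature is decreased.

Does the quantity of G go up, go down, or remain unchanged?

Dilution lowers every aqueous concentration by the same factor. Δn_aq = 3 − 0 = +3, so the system shifts toward the side with more dissolved moles — to the right.
The forward reaction is endothermic. Lowering T favours the exothermic direction — shift to the left.
The two effects oppose each other, so the net shift — and hence the change in G — cannot be determined from the given information.

cannot be determined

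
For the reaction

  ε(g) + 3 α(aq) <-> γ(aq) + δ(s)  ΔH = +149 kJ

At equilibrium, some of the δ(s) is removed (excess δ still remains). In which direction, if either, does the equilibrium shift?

no shift

δ is a pure solid; its activity is 1 regardless of amount, so Q is unaffected — no shift from this change.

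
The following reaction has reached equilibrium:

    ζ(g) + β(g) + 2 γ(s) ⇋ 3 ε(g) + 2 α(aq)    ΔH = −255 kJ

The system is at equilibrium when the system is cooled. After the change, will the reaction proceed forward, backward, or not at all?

right

The forward reaction is exothermic. Lowering T favours the exothermic direction — shift to the right.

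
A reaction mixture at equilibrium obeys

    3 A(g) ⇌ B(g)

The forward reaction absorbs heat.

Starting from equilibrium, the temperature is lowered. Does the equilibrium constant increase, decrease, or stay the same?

K depends on temperature via the van 't Hoff relation. The forward reaction is endothermic, so lowering T decreases K.

decreases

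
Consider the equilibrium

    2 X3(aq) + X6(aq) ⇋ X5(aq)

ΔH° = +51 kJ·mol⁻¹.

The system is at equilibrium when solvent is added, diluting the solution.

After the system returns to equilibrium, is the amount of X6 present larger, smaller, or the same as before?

increases

Dilution lowers every aqueous concentration by the same factor. Δn_aq = 1 − 3 = -2, so the system shifts toward the side with more dissolved moles — to the left.
The net shift is to the left. X6 is a reactant, so its amount increases.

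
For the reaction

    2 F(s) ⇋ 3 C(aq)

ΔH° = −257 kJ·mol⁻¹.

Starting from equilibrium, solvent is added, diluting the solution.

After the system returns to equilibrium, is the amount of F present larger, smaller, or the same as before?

decreases

Dilution lowers every aqueous concentration by the same factor. Δn_aq = 3 − 0 = +3, so the system shifts toward the side with more dissolved moles — to the right.
The net shift is to the right. F is a reactant, so its amount decreases.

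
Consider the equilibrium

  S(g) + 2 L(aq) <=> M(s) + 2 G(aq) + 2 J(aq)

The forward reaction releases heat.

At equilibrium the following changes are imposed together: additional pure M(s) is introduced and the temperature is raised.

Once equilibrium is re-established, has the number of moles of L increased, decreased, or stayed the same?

increases

M is a pure solid; its activity is 1 regardless of amount, so Q is unaffected — no shift from this change.
The forward reaction is exothermic. Raising T favours the endothermic direction — shift to the left.
The net shift is to the left. L is a reactant, so its amount increases.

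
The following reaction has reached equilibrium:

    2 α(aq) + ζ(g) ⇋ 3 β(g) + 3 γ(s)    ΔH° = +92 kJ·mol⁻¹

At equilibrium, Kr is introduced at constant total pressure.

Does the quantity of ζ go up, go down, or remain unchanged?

decreases

Adding inert gas at constant total pressure expands the volume and lowers every reacting partial pressure. With Δn_gas = 3 − 1 = +2, Q moves away from K toward the side with fewer gas moles, so the system shifts toward the side with more gas moles — to the right.
The net shift is to the right. ζ is a reactant, so its amount decreases.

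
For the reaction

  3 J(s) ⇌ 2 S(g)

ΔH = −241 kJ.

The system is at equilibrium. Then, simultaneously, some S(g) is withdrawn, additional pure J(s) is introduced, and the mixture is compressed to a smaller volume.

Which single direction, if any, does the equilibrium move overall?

Removing S (g), a product, drives the reaction to the right.
J is a pure solid; its activity is 1 regardless of amount, so Q is unaffected — no shift from this change.
Gas moles: reactants 0, products 2 (Δn_gas = +2). Compression shifts the system toward the side with fewer moles of gas — to the left.
The individual effects push in opposite directions; without quantitative information the net direction cannot be determined.

cannot be determined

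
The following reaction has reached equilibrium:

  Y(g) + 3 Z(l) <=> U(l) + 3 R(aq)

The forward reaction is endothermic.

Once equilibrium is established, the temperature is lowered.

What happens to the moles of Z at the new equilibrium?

increases

The forward reaction is endothermic. Lowering T favours the exothermic direction — shift to the left.
The net shift is to the left. Z is a reactant, so its amount increases.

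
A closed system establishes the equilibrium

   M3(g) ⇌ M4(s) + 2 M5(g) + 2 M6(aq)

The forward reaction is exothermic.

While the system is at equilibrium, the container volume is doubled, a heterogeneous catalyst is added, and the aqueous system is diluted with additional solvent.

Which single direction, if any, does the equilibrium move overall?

right

Gas moles: reactants 1, products 2 (Δn_gas = +1). Expansion shifts the system toward the side with more moles of gas — to the right.
A catalyst speeds both forward and reverse rates equally; it changes neither Q nor K — no shift from this change.
Dilution lowers every aqueous concentration by the same factor. Δn_aq = 2 − 0 = +2, so the system shifts toward the side with more dissolved moles — to the right.
Only the nonzero effect(s) matter; the net shift is to the right.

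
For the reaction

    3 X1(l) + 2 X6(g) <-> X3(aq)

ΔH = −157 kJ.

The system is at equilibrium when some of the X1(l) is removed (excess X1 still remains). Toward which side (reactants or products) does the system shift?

X1 is a pure liquid; its activity is 1 regardless of amount, so Q is unaffected — no shift from this change.

no shift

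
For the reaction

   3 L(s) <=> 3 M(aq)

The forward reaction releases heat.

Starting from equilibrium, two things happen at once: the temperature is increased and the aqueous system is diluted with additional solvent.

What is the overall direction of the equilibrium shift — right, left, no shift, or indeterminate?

cannot be determined

The forward reaction is exothermic. Raising T favours the endothermic direction — shift to the left.
Dilution lowers every aqueous concentration by the same factor. Δn_aq = 3 − 0 = +3, so the system shifts toward the side with more dissolved moles — to the right.
The individual effects push in opposite directions; without quantitative information the net direction cannot be determined.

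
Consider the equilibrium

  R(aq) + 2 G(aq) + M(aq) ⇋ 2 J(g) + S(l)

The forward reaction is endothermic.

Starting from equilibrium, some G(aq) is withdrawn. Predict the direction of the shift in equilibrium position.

left

Removing G (aq), a reactant, drives the reaction to the left.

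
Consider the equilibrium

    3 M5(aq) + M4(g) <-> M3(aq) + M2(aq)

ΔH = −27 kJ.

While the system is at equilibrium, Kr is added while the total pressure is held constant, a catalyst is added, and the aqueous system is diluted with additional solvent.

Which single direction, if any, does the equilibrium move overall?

left

Adding inert gas at constant total pressure expands the volume and lowers every reacting partial pressure. With Δn_gas = 0 − 1 = -1, Q moves away from K toward the side with fewer gas moles, so the system shifts toward the side with more gas moles — to the left.
A catalyst speeds both forward and reverse rates equally; it changes neither Q nor K — no shift from this change.
Dilution lowers every aqueous concentration by the same factor. Δn_aq = 2 − 3 = -1, so the system shifts toward the side with more dissolved moles — to the left.
Only the nonzero effect(s) matter; the net shift is to the left.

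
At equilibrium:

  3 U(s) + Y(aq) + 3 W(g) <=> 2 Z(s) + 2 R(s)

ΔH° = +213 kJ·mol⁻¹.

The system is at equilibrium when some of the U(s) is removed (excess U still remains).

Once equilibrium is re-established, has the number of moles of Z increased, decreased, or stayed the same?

unchanged

U is a pure solid; its activity is 1 regardless of amount, so Q is unaffected — no shift from this change.
No net shift occurs, so the amount of Z is unchanged.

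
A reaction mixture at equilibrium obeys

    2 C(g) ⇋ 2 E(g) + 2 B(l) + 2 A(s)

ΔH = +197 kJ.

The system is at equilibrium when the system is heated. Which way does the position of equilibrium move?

The forward reaction is endothermic. Raising T favours the endothermic direction — shift to the right.

right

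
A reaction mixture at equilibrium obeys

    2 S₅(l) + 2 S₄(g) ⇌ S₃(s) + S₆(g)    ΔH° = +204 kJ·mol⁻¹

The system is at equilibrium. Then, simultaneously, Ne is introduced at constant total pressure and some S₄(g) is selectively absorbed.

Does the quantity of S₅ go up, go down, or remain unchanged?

increases

Adding inert gas at constant total pressure expands the volume and lowers every reacting partial pressure. With Δn_gas = 1 − 2 = -1, Q moves away from K toward the side with fewer gas moles, so the system shifts toward the side with more gas moles — to the left.
Removing S₄ (g), a reactant, drives the reaction to the left.
The net shift is to the left. S₅ is a reactant, so its amount increases.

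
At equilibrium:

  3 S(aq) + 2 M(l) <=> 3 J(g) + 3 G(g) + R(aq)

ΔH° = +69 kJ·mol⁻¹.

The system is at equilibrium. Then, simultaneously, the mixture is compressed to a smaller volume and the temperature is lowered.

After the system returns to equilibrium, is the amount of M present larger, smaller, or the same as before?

Gas moles: reactants 0, products 6 (Δn_gas = +6). Compression shifts the system toward the side with fewer moles of gas — to the left.
The forward reaction is endothermic. Lowering T favours the exothermic direction — shift to the left.
The net shift is to the left. M is a reactant, so its amount increases.

increases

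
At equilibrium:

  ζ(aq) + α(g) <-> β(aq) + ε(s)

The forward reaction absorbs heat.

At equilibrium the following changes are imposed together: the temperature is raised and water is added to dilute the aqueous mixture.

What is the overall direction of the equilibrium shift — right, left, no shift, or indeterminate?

The forward reaction is endothermic. Raising T favours the endothermic direction — shift to the right.
Dilution scales every aqueous concentration by the same factor. Δn_aq = 1 − 1 = 0, so Q is unchanged — no shift.
Only the nonzero effect(s) matter; the net shift is to the right.

right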